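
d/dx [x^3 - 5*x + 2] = 3*x^2 - 5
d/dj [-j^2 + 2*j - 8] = 2 - 2*j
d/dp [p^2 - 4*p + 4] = 2*p - 4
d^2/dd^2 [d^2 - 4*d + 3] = 2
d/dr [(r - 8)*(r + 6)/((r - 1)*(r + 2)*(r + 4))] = (-r^4 + 4*r^3 + 156*r^2 + 464*r + 112)/(r^6 + 10*r^5 + 29*r^4 + 4*r^3 - 76*r^2 - 32*r + 64)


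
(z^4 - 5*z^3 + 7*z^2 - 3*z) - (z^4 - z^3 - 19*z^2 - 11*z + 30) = -4*z^3 + 26*z^2 + 8*z - 30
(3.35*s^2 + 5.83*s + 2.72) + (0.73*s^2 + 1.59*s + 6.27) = 4.08*s^2 + 7.42*s + 8.99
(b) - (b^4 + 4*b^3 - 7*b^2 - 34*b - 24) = -b^4 - 4*b^3 + 7*b^2 + 35*b + 24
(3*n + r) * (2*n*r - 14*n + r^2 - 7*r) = 6*n^2*r - 42*n^2 + 5*n*r^2 - 35*n*r + r^3 - 7*r^2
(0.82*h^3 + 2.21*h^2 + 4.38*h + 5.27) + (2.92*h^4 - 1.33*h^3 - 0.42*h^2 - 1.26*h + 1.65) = 2.92*h^4 - 0.51*h^3 + 1.79*h^2 + 3.12*h + 6.92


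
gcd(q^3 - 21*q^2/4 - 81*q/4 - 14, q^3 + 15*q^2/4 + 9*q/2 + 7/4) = q^2 + 11*q/4 + 7/4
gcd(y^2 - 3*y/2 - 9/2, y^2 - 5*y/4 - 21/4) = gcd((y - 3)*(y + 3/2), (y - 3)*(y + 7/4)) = y - 3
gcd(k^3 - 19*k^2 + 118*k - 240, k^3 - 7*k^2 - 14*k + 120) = k^2 - 11*k + 30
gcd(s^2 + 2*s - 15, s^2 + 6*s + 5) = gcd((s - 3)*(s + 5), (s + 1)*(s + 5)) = s + 5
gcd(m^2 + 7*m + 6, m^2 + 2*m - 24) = m + 6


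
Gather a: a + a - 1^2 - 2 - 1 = 2*a - 4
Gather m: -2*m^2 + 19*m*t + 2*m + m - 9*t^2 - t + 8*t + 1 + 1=-2*m^2 + m*(19*t + 3) - 9*t^2 + 7*t + 2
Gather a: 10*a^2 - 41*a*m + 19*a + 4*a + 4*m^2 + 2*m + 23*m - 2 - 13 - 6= 10*a^2 + a*(23 - 41*m) + 4*m^2 + 25*m - 21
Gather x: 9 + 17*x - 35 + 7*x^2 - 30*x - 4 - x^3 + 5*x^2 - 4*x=-x^3 + 12*x^2 - 17*x - 30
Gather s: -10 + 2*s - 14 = 2*s - 24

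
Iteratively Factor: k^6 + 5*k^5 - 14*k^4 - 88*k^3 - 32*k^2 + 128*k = (k - 1)*(k^5 + 6*k^4 - 8*k^3 - 96*k^2 - 128*k) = (k - 1)*(k + 2)*(k^4 + 4*k^3 - 16*k^2 - 64*k) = (k - 1)*(k + 2)*(k + 4)*(k^3 - 16*k) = k*(k - 1)*(k + 2)*(k + 4)*(k^2 - 16) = k*(k - 4)*(k - 1)*(k + 2)*(k + 4)*(k + 4)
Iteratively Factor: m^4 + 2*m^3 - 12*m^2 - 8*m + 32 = (m + 4)*(m^3 - 2*m^2 - 4*m + 8) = (m - 2)*(m + 4)*(m^2 - 4) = (m - 2)*(m + 2)*(m + 4)*(m - 2)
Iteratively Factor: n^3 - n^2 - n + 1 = (n - 1)*(n^2 - 1) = (n - 1)*(n + 1)*(n - 1)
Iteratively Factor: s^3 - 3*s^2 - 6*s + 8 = (s - 4)*(s^2 + s - 2) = (s - 4)*(s + 2)*(s - 1)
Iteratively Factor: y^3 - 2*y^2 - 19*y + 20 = (y - 1)*(y^2 - y - 20) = (y - 5)*(y - 1)*(y + 4)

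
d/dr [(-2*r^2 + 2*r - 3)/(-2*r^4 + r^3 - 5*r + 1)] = (2*(2*r - 1)*(2*r^4 - r^3 + 5*r - 1) - (2*r^2 - 2*r + 3)*(8*r^3 - 3*r^2 + 5))/(2*r^4 - r^3 + 5*r - 1)^2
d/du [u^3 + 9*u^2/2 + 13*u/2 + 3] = 3*u^2 + 9*u + 13/2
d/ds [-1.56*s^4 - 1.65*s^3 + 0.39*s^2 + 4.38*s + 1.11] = -6.24*s^3 - 4.95*s^2 + 0.78*s + 4.38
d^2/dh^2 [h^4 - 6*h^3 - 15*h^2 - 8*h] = 12*h^2 - 36*h - 30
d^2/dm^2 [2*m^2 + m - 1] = 4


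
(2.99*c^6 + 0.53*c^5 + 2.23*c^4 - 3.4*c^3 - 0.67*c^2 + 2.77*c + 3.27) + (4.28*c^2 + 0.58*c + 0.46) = 2.99*c^6 + 0.53*c^5 + 2.23*c^4 - 3.4*c^3 + 3.61*c^2 + 3.35*c + 3.73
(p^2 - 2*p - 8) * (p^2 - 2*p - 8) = p^4 - 4*p^3 - 12*p^2 + 32*p + 64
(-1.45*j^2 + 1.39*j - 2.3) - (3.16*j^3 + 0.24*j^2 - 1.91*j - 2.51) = -3.16*j^3 - 1.69*j^2 + 3.3*j + 0.21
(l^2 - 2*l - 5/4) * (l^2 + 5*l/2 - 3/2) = l^4 + l^3/2 - 31*l^2/4 - l/8 + 15/8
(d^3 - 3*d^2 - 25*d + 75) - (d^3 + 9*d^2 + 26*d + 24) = -12*d^2 - 51*d + 51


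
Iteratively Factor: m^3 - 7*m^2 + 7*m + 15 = (m + 1)*(m^2 - 8*m + 15) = (m - 3)*(m + 1)*(m - 5)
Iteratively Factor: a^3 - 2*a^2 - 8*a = (a + 2)*(a^2 - 4*a) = a*(a + 2)*(a - 4)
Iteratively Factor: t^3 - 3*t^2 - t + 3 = (t - 3)*(t^2 - 1) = (t - 3)*(t + 1)*(t - 1)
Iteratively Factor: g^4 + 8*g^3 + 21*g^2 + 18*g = (g + 3)*(g^3 + 5*g^2 + 6*g) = g*(g + 3)*(g^2 + 5*g + 6) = g*(g + 3)^2*(g + 2)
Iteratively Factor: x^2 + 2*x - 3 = (x + 3)*(x - 1)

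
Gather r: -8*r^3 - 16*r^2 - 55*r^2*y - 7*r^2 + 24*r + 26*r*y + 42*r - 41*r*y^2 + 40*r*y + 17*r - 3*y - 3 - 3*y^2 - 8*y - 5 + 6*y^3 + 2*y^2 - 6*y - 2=-8*r^3 + r^2*(-55*y - 23) + r*(-41*y^2 + 66*y + 83) + 6*y^3 - y^2 - 17*y - 10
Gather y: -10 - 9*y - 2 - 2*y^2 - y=-2*y^2 - 10*y - 12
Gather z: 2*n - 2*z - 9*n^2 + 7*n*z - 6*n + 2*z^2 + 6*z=-9*n^2 - 4*n + 2*z^2 + z*(7*n + 4)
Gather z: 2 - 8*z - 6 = -8*z - 4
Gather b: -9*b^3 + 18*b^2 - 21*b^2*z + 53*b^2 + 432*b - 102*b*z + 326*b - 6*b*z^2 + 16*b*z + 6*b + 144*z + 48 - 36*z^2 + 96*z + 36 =-9*b^3 + b^2*(71 - 21*z) + b*(-6*z^2 - 86*z + 764) - 36*z^2 + 240*z + 84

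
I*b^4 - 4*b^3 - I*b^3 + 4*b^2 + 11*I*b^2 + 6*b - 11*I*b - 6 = (b - 1)*(b - I)*(b + 6*I)*(I*b + 1)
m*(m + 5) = m^2 + 5*m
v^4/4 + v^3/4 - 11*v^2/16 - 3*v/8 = v*(v/4 + 1/2)*(v - 3/2)*(v + 1/2)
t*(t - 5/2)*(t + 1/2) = t^3 - 2*t^2 - 5*t/4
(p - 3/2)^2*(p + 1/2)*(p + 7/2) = p^4 + p^3 - 8*p^2 + 15*p/4 + 63/16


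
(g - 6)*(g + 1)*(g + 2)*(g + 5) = g^4 + 2*g^3 - 31*g^2 - 92*g - 60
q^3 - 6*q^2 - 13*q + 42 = (q - 7)*(q - 2)*(q + 3)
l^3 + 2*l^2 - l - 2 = (l - 1)*(l + 1)*(l + 2)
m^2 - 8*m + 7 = (m - 7)*(m - 1)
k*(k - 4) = k^2 - 4*k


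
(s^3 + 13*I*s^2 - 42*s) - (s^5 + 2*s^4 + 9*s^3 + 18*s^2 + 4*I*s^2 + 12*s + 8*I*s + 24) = -s^5 - 2*s^4 - 8*s^3 - 18*s^2 + 9*I*s^2 - 54*s - 8*I*s - 24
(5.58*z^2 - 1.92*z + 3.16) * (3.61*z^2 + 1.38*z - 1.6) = 20.1438*z^4 + 0.7692*z^3 - 0.17*z^2 + 7.4328*z - 5.056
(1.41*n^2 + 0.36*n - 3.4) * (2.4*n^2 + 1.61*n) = 3.384*n^4 + 3.1341*n^3 - 7.5804*n^2 - 5.474*n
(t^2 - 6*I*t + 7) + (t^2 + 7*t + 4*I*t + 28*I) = 2*t^2 + 7*t - 2*I*t + 7 + 28*I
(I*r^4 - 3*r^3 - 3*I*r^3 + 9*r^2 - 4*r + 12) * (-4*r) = -4*I*r^5 + 12*r^4 + 12*I*r^4 - 36*r^3 + 16*r^2 - 48*r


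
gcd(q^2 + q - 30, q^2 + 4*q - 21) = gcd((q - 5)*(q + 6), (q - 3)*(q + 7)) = 1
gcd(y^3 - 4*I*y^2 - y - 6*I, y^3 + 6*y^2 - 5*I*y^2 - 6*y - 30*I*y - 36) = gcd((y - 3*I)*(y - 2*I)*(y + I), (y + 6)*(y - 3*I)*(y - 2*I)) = y^2 - 5*I*y - 6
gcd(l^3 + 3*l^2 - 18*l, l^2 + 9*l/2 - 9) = l + 6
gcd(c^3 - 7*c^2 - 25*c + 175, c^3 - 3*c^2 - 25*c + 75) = c^2 - 25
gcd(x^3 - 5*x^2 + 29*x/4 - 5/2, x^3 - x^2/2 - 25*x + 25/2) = x - 1/2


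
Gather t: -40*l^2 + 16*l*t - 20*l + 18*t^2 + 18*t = -40*l^2 - 20*l + 18*t^2 + t*(16*l + 18)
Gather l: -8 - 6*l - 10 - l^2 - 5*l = -l^2 - 11*l - 18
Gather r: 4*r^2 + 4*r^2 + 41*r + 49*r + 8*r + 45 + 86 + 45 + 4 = 8*r^2 + 98*r + 180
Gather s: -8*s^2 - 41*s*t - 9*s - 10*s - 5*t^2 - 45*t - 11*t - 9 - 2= -8*s^2 + s*(-41*t - 19) - 5*t^2 - 56*t - 11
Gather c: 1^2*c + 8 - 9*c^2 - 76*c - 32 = -9*c^2 - 75*c - 24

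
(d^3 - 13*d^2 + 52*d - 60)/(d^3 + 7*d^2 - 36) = (d^2 - 11*d + 30)/(d^2 + 9*d + 18)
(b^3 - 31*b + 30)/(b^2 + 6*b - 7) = (b^2 + b - 30)/(b + 7)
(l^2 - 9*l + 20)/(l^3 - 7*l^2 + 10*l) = (l - 4)/(l*(l - 2))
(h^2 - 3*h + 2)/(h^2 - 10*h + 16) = (h - 1)/(h - 8)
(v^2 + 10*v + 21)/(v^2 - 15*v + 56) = (v^2 + 10*v + 21)/(v^2 - 15*v + 56)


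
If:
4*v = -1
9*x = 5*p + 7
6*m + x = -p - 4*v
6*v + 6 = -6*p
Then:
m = 25/108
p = -3/4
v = -1/4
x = 13/36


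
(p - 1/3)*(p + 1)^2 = p^3 + 5*p^2/3 + p/3 - 1/3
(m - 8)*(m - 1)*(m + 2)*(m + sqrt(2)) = m^4 - 7*m^3 + sqrt(2)*m^3 - 10*m^2 - 7*sqrt(2)*m^2 - 10*sqrt(2)*m + 16*m + 16*sqrt(2)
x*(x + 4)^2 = x^3 + 8*x^2 + 16*x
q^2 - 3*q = q*(q - 3)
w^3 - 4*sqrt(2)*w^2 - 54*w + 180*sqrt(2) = (w - 6*sqrt(2))*(w - 3*sqrt(2))*(w + 5*sqrt(2))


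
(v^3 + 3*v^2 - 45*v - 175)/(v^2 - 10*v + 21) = (v^2 + 10*v + 25)/(v - 3)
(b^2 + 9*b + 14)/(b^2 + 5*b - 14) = (b + 2)/(b - 2)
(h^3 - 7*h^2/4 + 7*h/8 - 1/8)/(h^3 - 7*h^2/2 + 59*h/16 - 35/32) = 4*(4*h^2 - 5*h + 1)/(16*h^2 - 48*h + 35)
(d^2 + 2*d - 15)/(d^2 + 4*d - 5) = (d - 3)/(d - 1)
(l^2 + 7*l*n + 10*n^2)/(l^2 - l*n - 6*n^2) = (l + 5*n)/(l - 3*n)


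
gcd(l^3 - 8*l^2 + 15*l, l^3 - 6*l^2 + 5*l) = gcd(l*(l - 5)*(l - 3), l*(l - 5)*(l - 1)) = l^2 - 5*l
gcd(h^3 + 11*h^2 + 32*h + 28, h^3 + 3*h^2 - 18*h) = 1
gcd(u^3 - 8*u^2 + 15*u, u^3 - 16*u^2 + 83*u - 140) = u - 5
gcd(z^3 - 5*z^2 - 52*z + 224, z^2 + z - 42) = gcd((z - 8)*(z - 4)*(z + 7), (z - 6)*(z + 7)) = z + 7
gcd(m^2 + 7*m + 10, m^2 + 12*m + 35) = m + 5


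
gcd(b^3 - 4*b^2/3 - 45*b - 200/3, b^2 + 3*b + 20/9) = b + 5/3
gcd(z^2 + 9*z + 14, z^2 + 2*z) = z + 2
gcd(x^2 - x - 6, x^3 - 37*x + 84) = x - 3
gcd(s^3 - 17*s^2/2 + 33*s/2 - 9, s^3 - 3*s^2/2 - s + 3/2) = s^2 - 5*s/2 + 3/2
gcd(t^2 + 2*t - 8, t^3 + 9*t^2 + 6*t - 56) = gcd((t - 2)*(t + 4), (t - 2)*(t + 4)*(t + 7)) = t^2 + 2*t - 8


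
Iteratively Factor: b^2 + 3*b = (b + 3)*(b)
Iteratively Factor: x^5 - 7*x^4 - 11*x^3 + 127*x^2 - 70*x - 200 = (x - 2)*(x^4 - 5*x^3 - 21*x^2 + 85*x + 100) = (x - 2)*(x + 4)*(x^3 - 9*x^2 + 15*x + 25) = (x - 5)*(x - 2)*(x + 4)*(x^2 - 4*x - 5) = (x - 5)*(x - 2)*(x + 1)*(x + 4)*(x - 5)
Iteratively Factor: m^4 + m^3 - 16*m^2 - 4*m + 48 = (m - 2)*(m^3 + 3*m^2 - 10*m - 24) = (m - 2)*(m + 2)*(m^2 + m - 12) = (m - 2)*(m + 2)*(m + 4)*(m - 3)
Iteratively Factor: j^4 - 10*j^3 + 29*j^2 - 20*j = (j - 5)*(j^3 - 5*j^2 + 4*j) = (j - 5)*(j - 4)*(j^2 - j) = j*(j - 5)*(j - 4)*(j - 1)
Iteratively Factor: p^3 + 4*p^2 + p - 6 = (p + 2)*(p^2 + 2*p - 3) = (p + 2)*(p + 3)*(p - 1)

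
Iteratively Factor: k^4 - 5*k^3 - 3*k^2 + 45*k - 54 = (k - 3)*(k^3 - 2*k^2 - 9*k + 18) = (k - 3)^2*(k^2 + k - 6) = (k - 3)^2*(k + 3)*(k - 2)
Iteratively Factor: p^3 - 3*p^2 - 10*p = (p)*(p^2 - 3*p - 10) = p*(p + 2)*(p - 5)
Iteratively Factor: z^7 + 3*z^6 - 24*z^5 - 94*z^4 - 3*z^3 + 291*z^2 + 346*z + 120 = (z + 1)*(z^6 + 2*z^5 - 26*z^4 - 68*z^3 + 65*z^2 + 226*z + 120) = (z + 1)^2*(z^5 + z^4 - 27*z^3 - 41*z^2 + 106*z + 120) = (z - 2)*(z + 1)^2*(z^4 + 3*z^3 - 21*z^2 - 83*z - 60) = (z - 2)*(z + 1)^3*(z^3 + 2*z^2 - 23*z - 60) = (z - 5)*(z - 2)*(z + 1)^3*(z^2 + 7*z + 12) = (z - 5)*(z - 2)*(z + 1)^3*(z + 3)*(z + 4)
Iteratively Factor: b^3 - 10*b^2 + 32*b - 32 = (b - 4)*(b^2 - 6*b + 8) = (b - 4)*(b - 2)*(b - 4)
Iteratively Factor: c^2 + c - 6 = (c + 3)*(c - 2)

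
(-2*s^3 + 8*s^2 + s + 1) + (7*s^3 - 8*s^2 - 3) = 5*s^3 + s - 2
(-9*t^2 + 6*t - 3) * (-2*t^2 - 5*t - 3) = 18*t^4 + 33*t^3 + 3*t^2 - 3*t + 9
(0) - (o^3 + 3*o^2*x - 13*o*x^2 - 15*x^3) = -o^3 - 3*o^2*x + 13*o*x^2 + 15*x^3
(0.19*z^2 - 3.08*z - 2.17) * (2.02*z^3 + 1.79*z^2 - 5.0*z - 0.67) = 0.3838*z^5 - 5.8815*z^4 - 10.8466*z^3 + 11.3884*z^2 + 12.9136*z + 1.4539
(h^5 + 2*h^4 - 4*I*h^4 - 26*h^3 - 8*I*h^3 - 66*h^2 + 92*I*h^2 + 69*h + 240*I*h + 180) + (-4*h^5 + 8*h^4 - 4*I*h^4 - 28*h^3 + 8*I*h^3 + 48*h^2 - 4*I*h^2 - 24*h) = -3*h^5 + 10*h^4 - 8*I*h^4 - 54*h^3 - 18*h^2 + 88*I*h^2 + 45*h + 240*I*h + 180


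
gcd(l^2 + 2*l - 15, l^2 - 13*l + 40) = 1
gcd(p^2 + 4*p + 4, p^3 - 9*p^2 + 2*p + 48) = p + 2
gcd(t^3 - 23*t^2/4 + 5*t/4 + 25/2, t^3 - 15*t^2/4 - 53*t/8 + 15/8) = t - 5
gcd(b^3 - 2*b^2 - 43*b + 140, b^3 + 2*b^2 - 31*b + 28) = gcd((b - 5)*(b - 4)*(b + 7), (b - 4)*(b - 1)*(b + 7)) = b^2 + 3*b - 28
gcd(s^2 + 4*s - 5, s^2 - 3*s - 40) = s + 5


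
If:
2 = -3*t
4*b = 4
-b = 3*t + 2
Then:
No Solution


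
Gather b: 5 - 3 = 2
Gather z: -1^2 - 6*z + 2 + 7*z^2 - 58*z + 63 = 7*z^2 - 64*z + 64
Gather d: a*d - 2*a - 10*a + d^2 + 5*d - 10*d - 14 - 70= -12*a + d^2 + d*(a - 5) - 84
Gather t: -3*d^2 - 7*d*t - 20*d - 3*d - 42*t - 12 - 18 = -3*d^2 - 23*d + t*(-7*d - 42) - 30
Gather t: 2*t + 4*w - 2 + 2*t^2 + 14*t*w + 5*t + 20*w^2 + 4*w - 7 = 2*t^2 + t*(14*w + 7) + 20*w^2 + 8*w - 9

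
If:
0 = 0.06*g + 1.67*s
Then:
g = -27.8333333333333*s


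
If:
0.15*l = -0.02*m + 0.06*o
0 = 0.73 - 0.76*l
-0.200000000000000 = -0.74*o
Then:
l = 0.96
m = -6.39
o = 0.27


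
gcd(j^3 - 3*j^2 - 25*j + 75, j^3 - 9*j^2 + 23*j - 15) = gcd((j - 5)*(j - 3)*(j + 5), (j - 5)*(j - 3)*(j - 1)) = j^2 - 8*j + 15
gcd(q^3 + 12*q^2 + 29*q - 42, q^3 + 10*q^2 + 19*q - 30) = q^2 + 5*q - 6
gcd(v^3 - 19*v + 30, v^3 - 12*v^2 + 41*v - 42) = v^2 - 5*v + 6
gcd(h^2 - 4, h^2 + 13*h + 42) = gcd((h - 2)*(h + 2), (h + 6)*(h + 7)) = 1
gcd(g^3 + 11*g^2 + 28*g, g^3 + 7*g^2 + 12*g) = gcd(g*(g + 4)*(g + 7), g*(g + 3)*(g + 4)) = g^2 + 4*g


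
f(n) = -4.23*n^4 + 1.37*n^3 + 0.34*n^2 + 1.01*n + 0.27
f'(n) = -16.92*n^3 + 4.11*n^2 + 0.68*n + 1.01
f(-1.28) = -14.69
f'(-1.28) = 42.36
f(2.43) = -123.10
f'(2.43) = -215.85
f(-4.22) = -1442.39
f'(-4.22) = 1342.90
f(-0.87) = -3.68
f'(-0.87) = 14.67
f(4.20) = -1204.24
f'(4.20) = -1177.20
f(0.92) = -0.48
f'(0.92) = -8.06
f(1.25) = -5.59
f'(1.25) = -24.76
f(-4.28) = -1524.67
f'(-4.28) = 1399.96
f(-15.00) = -218705.88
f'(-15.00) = 58020.56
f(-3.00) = -379.32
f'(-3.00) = 492.80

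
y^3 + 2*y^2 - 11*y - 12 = (y - 3)*(y + 1)*(y + 4)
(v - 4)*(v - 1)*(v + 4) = v^3 - v^2 - 16*v + 16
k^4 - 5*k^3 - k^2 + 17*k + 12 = (k - 4)*(k - 3)*(k + 1)^2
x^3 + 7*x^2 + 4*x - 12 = (x - 1)*(x + 2)*(x + 6)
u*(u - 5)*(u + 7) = u^3 + 2*u^2 - 35*u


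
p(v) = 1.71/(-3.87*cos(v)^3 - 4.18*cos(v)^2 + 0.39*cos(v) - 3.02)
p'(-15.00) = 0.00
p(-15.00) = -0.42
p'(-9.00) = 0.07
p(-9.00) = -0.44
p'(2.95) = -0.06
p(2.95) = -0.45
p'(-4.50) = 0.26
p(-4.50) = -0.53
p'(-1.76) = -0.25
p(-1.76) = -0.53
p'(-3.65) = -0.06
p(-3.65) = -0.43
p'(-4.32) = 0.23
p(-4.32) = -0.48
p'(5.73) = 0.21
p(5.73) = -0.21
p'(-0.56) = 0.21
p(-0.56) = -0.21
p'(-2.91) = 0.07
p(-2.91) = -0.45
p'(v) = 1.71*(-11.61*sin(v)*cos(v)^2 - 8.36*sin(v)*cos(v) + 0.39*sin(v))/(-3.87*cos(v)^3 - 4.18*cos(v)^2 + 0.39*cos(v) - 3.02)^2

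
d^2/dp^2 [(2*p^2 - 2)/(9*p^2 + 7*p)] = 4*(-63*p^3 - 243*p^2 - 189*p - 49)/(p^3*(729*p^3 + 1701*p^2 + 1323*p + 343))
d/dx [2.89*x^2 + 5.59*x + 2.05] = 5.78*x + 5.59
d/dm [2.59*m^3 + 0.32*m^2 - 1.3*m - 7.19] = 7.77*m^2 + 0.64*m - 1.3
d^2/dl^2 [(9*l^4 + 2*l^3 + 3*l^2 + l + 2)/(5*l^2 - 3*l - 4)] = 2*(225*l^6 - 405*l^5 - 297*l^4 + 992*l^3 + 1266*l^2 + 66*l + 94)/(125*l^6 - 225*l^5 - 165*l^4 + 333*l^3 + 132*l^2 - 144*l - 64)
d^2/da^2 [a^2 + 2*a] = 2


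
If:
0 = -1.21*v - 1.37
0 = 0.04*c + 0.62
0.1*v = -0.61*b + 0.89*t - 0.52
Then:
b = 1.45901639344262*t - 0.666847310662512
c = -15.50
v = -1.13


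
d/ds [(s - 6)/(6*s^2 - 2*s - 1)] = (-6*s^2 + 72*s - 13)/(36*s^4 - 24*s^3 - 8*s^2 + 4*s + 1)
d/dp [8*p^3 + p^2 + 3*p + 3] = 24*p^2 + 2*p + 3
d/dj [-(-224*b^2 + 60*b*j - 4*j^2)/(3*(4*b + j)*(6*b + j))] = 4*b*(-920*b^2 - 64*b*j + 25*j^2)/(3*(576*b^4 + 480*b^3*j + 148*b^2*j^2 + 20*b*j^3 + j^4))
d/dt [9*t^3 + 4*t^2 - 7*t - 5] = 27*t^2 + 8*t - 7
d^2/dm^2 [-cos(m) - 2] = cos(m)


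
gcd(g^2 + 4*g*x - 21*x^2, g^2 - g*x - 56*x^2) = g + 7*x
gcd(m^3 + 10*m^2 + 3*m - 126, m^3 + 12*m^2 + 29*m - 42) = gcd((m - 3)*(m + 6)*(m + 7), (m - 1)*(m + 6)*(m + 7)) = m^2 + 13*m + 42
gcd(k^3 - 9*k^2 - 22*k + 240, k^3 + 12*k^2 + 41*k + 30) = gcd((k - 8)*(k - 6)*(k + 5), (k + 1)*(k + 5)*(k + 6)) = k + 5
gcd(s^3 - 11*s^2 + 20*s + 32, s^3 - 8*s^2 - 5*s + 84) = s - 4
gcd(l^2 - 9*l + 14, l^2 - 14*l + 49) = l - 7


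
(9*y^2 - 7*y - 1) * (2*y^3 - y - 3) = 18*y^5 - 14*y^4 - 11*y^3 - 20*y^2 + 22*y + 3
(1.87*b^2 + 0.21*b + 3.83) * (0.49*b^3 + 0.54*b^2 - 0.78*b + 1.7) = 0.9163*b^5 + 1.1127*b^4 + 0.5315*b^3 + 5.0834*b^2 - 2.6304*b + 6.511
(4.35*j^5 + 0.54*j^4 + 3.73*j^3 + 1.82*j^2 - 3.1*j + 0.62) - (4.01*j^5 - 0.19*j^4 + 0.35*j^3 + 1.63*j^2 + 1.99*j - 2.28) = 0.34*j^5 + 0.73*j^4 + 3.38*j^3 + 0.19*j^2 - 5.09*j + 2.9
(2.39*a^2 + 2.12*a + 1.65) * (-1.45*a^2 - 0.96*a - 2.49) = -3.4655*a^4 - 5.3684*a^3 - 10.3788*a^2 - 6.8628*a - 4.1085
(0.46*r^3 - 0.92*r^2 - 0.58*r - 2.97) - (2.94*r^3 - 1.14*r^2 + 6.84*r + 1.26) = -2.48*r^3 + 0.22*r^2 - 7.42*r - 4.23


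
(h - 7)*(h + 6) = h^2 - h - 42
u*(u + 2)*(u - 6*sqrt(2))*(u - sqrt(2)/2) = u^4 - 13*sqrt(2)*u^3/2 + 2*u^3 - 13*sqrt(2)*u^2 + 6*u^2 + 12*u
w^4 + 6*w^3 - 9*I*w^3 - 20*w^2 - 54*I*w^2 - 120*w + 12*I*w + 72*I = (w + 6)*(w - 6*I)*(w - 2*I)*(w - I)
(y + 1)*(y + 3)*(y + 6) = y^3 + 10*y^2 + 27*y + 18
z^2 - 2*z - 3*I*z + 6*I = (z - 2)*(z - 3*I)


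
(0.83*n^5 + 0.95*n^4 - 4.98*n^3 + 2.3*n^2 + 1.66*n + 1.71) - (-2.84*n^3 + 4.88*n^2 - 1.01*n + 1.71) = 0.83*n^5 + 0.95*n^4 - 2.14*n^3 - 2.58*n^2 + 2.67*n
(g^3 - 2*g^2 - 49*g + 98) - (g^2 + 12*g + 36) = g^3 - 3*g^2 - 61*g + 62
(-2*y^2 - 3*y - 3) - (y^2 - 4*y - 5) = -3*y^2 + y + 2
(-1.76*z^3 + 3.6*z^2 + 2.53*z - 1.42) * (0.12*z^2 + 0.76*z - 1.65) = -0.2112*z^5 - 0.9056*z^4 + 5.9436*z^3 - 4.1876*z^2 - 5.2537*z + 2.343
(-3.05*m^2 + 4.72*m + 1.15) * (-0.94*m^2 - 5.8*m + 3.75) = 2.867*m^4 + 13.2532*m^3 - 39.8945*m^2 + 11.03*m + 4.3125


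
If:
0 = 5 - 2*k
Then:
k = 5/2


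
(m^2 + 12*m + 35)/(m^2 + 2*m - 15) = (m + 7)/(m - 3)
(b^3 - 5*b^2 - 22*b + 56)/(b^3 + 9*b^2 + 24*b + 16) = (b^2 - 9*b + 14)/(b^2 + 5*b + 4)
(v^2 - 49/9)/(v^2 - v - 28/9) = (3*v + 7)/(3*v + 4)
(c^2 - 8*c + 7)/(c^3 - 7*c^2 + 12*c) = (c^2 - 8*c + 7)/(c*(c^2 - 7*c + 12))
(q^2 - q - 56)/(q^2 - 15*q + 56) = (q + 7)/(q - 7)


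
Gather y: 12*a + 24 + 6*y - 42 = 12*a + 6*y - 18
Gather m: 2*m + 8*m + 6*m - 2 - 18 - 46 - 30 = 16*m - 96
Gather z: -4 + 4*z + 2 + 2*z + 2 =6*z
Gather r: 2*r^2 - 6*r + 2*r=2*r^2 - 4*r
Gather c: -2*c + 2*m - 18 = -2*c + 2*m - 18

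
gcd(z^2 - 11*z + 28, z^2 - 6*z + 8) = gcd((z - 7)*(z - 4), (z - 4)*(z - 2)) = z - 4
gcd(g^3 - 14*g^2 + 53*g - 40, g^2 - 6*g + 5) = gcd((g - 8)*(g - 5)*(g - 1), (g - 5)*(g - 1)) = g^2 - 6*g + 5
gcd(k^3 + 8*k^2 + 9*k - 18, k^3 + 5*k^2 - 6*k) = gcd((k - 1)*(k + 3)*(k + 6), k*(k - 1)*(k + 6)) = k^2 + 5*k - 6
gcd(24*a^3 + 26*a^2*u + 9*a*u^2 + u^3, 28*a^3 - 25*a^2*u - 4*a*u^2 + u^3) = 4*a + u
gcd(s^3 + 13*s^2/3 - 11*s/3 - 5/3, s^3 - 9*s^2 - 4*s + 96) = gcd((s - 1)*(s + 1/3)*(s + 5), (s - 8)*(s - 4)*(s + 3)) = 1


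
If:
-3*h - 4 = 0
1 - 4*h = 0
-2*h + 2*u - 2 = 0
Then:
No Solution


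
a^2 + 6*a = a*(a + 6)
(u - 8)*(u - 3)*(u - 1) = u^3 - 12*u^2 + 35*u - 24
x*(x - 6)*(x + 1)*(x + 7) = x^4 + 2*x^3 - 41*x^2 - 42*x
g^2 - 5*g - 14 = (g - 7)*(g + 2)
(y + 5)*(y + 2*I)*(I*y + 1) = I*y^3 - y^2 + 5*I*y^2 - 5*y + 2*I*y + 10*I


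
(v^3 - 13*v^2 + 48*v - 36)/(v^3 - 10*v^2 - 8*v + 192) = (v^2 - 7*v + 6)/(v^2 - 4*v - 32)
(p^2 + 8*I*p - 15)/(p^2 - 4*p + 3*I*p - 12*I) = (p + 5*I)/(p - 4)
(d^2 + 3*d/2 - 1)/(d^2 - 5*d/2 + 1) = (d + 2)/(d - 2)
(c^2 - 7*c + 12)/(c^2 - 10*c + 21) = (c - 4)/(c - 7)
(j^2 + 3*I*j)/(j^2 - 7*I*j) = (j + 3*I)/(j - 7*I)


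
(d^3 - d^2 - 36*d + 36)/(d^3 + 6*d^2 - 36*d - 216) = (d - 1)/(d + 6)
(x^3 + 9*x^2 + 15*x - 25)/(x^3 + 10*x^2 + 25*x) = (x - 1)/x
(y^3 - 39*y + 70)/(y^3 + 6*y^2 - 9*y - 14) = (y - 5)/(y + 1)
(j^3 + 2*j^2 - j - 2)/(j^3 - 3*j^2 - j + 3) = (j + 2)/(j - 3)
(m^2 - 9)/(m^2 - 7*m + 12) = (m + 3)/(m - 4)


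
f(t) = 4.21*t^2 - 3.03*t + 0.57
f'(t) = 8.42*t - 3.03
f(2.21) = 14.44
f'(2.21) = 15.58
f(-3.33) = 57.34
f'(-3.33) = -31.07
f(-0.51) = 3.21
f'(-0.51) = -7.32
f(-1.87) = 20.96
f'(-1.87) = -18.78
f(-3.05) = 48.98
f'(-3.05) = -28.71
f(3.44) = 39.97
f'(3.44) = 25.93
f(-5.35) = 137.28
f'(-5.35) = -48.08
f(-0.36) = 2.21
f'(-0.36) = -6.06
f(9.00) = 314.31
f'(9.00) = 72.75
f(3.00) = 29.37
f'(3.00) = 22.23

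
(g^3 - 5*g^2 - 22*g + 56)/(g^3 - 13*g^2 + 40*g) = (g^3 - 5*g^2 - 22*g + 56)/(g*(g^2 - 13*g + 40))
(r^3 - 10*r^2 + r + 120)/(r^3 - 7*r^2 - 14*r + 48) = (r - 5)/(r - 2)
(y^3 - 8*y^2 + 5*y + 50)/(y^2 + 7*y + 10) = (y^2 - 10*y + 25)/(y + 5)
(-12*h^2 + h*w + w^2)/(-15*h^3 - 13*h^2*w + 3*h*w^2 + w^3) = (4*h + w)/(5*h^2 + 6*h*w + w^2)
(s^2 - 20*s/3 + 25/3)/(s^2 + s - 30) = (s - 5/3)/(s + 6)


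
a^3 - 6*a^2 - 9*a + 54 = (a - 6)*(a - 3)*(a + 3)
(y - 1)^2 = y^2 - 2*y + 1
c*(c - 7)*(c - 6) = c^3 - 13*c^2 + 42*c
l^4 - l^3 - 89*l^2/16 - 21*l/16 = l*(l - 3)*(l + 1/4)*(l + 7/4)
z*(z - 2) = z^2 - 2*z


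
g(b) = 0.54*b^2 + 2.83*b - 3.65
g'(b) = 1.08*b + 2.83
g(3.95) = 15.95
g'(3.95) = 7.10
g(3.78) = 14.76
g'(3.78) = 6.91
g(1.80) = 3.19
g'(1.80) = 4.77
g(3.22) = 11.06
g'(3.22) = 6.31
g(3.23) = 11.12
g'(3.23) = 6.32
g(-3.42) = -7.01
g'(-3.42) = -0.86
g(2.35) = 5.98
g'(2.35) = 5.37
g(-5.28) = -3.54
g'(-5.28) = -2.87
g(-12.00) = 40.15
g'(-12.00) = -10.13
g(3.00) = 9.70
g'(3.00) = 6.07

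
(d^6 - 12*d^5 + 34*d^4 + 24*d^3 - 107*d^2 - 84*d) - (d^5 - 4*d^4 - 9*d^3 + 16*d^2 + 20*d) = d^6 - 13*d^5 + 38*d^4 + 33*d^3 - 123*d^2 - 104*d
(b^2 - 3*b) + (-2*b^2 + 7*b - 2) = -b^2 + 4*b - 2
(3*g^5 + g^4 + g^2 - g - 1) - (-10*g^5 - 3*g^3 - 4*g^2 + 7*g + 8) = 13*g^5 + g^4 + 3*g^3 + 5*g^2 - 8*g - 9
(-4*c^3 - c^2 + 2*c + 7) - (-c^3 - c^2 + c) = -3*c^3 + c + 7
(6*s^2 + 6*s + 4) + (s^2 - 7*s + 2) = 7*s^2 - s + 6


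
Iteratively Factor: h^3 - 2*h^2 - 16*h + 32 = (h - 2)*(h^2 - 16) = (h - 2)*(h + 4)*(h - 4)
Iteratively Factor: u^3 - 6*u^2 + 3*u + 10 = (u + 1)*(u^2 - 7*u + 10) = (u - 2)*(u + 1)*(u - 5)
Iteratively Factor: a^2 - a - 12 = (a + 3)*(a - 4)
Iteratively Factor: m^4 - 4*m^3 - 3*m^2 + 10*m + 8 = (m + 1)*(m^3 - 5*m^2 + 2*m + 8) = (m - 2)*(m + 1)*(m^2 - 3*m - 4) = (m - 4)*(m - 2)*(m + 1)*(m + 1)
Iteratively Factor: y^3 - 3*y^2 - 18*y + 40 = (y + 4)*(y^2 - 7*y + 10) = (y - 5)*(y + 4)*(y - 2)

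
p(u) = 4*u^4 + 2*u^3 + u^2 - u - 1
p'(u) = 16*u^3 + 6*u^2 + 2*u - 1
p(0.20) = -1.14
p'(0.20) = -0.23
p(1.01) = 5.23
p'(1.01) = 23.63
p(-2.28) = 90.87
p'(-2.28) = -164.01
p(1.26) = 13.41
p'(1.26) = 43.05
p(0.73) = 0.72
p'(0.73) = 9.88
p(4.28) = 1512.10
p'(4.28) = 1371.91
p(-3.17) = 352.43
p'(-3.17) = -456.73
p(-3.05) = 300.75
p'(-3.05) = -405.25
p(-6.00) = 4793.00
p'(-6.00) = -3253.00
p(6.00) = 5645.00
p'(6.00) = 3683.00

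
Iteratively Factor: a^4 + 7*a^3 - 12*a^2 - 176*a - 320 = (a + 4)*(a^3 + 3*a^2 - 24*a - 80) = (a - 5)*(a + 4)*(a^2 + 8*a + 16) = (a - 5)*(a + 4)^2*(a + 4)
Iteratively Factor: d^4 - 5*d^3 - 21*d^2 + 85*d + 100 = (d + 4)*(d^3 - 9*d^2 + 15*d + 25) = (d - 5)*(d + 4)*(d^2 - 4*d - 5) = (d - 5)*(d + 1)*(d + 4)*(d - 5)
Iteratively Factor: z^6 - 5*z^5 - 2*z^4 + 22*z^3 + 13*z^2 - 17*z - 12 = (z - 4)*(z^5 - z^4 - 6*z^3 - 2*z^2 + 5*z + 3) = (z - 4)*(z + 1)*(z^4 - 2*z^3 - 4*z^2 + 2*z + 3) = (z - 4)*(z - 3)*(z + 1)*(z^3 + z^2 - z - 1) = (z - 4)*(z - 3)*(z + 1)^2*(z^2 - 1) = (z - 4)*(z - 3)*(z - 1)*(z + 1)^2*(z + 1)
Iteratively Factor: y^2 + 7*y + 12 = (y + 4)*(y + 3)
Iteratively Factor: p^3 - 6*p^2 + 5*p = (p - 1)*(p^2 - 5*p) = (p - 5)*(p - 1)*(p)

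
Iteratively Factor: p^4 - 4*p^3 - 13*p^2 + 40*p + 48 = (p - 4)*(p^3 - 13*p - 12) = (p - 4)*(p + 1)*(p^2 - p - 12) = (p - 4)*(p + 1)*(p + 3)*(p - 4)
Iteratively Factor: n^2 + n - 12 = (n + 4)*(n - 3)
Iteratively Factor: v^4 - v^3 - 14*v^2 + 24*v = (v - 3)*(v^3 + 2*v^2 - 8*v) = v*(v - 3)*(v^2 + 2*v - 8) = v*(v - 3)*(v + 4)*(v - 2)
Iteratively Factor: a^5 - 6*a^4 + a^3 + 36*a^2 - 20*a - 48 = (a + 2)*(a^4 - 8*a^3 + 17*a^2 + 2*a - 24) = (a + 1)*(a + 2)*(a^3 - 9*a^2 + 26*a - 24) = (a - 2)*(a + 1)*(a + 2)*(a^2 - 7*a + 12) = (a - 4)*(a - 2)*(a + 1)*(a + 2)*(a - 3)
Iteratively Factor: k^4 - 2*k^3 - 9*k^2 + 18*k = (k - 2)*(k^3 - 9*k) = (k - 3)*(k - 2)*(k^2 + 3*k) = (k - 3)*(k - 2)*(k + 3)*(k)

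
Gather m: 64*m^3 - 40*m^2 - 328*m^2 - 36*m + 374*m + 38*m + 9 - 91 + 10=64*m^3 - 368*m^2 + 376*m - 72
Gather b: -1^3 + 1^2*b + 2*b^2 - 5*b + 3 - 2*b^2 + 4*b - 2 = 0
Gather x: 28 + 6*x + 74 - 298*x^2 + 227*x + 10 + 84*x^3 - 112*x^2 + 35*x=84*x^3 - 410*x^2 + 268*x + 112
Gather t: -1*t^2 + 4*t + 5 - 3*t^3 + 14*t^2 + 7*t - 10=-3*t^3 + 13*t^2 + 11*t - 5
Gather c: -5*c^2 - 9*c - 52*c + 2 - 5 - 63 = -5*c^2 - 61*c - 66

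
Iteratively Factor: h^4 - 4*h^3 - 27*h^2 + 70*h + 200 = (h + 4)*(h^3 - 8*h^2 + 5*h + 50) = (h - 5)*(h + 4)*(h^2 - 3*h - 10) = (h - 5)*(h + 2)*(h + 4)*(h - 5)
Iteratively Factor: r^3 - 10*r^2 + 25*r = (r)*(r^2 - 10*r + 25) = r*(r - 5)*(r - 5)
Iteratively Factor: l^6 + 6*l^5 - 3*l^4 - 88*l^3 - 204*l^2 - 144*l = (l + 3)*(l^5 + 3*l^4 - 12*l^3 - 52*l^2 - 48*l) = (l - 4)*(l + 3)*(l^4 + 7*l^3 + 16*l^2 + 12*l) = l*(l - 4)*(l + 3)*(l^3 + 7*l^2 + 16*l + 12) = l*(l - 4)*(l + 3)^2*(l^2 + 4*l + 4) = l*(l - 4)*(l + 2)*(l + 3)^2*(l + 2)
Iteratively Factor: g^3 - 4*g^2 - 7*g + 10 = (g + 2)*(g^2 - 6*g + 5) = (g - 1)*(g + 2)*(g - 5)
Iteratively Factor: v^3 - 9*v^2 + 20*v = (v - 5)*(v^2 - 4*v) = v*(v - 5)*(v - 4)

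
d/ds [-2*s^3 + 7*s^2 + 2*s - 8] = -6*s^2 + 14*s + 2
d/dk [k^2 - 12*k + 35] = 2*k - 12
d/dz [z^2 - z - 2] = 2*z - 1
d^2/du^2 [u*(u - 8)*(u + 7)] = 6*u - 2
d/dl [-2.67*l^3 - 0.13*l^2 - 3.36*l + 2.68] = -8.01*l^2 - 0.26*l - 3.36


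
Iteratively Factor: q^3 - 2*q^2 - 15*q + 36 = (q - 3)*(q^2 + q - 12) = (q - 3)^2*(q + 4)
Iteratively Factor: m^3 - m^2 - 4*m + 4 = (m - 2)*(m^2 + m - 2) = (m - 2)*(m + 2)*(m - 1)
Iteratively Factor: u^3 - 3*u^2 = (u)*(u^2 - 3*u) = u*(u - 3)*(u)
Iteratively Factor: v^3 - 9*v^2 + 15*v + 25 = (v - 5)*(v^2 - 4*v - 5) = (v - 5)^2*(v + 1)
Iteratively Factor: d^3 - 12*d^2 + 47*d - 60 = (d - 4)*(d^2 - 8*d + 15) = (d - 4)*(d - 3)*(d - 5)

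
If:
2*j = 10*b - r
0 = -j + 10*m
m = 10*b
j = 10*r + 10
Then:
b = 1/200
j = 1/2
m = 1/20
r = -19/20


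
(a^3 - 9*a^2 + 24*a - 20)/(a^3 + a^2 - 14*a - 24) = (a^3 - 9*a^2 + 24*a - 20)/(a^3 + a^2 - 14*a - 24)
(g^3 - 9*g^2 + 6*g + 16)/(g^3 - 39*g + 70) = (g^2 - 7*g - 8)/(g^2 + 2*g - 35)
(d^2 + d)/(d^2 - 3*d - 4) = d/(d - 4)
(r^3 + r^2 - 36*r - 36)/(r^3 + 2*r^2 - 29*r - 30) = (r - 6)/(r - 5)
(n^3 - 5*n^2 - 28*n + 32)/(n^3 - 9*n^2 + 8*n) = (n + 4)/n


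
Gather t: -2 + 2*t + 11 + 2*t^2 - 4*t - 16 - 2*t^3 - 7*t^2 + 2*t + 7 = -2*t^3 - 5*t^2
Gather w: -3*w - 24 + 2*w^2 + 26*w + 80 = 2*w^2 + 23*w + 56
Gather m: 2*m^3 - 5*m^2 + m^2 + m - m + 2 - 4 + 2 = 2*m^3 - 4*m^2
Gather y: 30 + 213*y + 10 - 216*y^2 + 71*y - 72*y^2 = -288*y^2 + 284*y + 40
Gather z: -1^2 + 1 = 0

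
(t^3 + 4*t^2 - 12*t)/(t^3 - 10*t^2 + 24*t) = (t^2 + 4*t - 12)/(t^2 - 10*t + 24)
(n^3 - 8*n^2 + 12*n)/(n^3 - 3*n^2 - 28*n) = (-n^2 + 8*n - 12)/(-n^2 + 3*n + 28)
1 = 1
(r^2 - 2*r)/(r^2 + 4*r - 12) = r/(r + 6)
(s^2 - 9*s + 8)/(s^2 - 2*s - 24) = (-s^2 + 9*s - 8)/(-s^2 + 2*s + 24)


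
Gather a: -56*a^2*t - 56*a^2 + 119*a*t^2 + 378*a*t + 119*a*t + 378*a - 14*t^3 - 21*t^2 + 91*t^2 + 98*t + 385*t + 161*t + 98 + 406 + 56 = a^2*(-56*t - 56) + a*(119*t^2 + 497*t + 378) - 14*t^3 + 70*t^2 + 644*t + 560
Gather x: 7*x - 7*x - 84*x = -84*x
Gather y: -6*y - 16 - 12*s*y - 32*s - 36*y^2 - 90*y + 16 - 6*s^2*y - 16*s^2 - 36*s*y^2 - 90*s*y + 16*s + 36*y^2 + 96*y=-16*s^2 - 36*s*y^2 - 16*s + y*(-6*s^2 - 102*s)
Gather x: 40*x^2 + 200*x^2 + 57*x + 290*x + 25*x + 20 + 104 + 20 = 240*x^2 + 372*x + 144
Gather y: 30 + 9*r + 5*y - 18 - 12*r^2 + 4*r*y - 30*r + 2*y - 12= -12*r^2 - 21*r + y*(4*r + 7)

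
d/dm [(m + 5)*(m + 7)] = 2*m + 12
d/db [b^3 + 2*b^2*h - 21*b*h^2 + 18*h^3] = 3*b^2 + 4*b*h - 21*h^2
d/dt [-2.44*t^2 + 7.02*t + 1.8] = 7.02 - 4.88*t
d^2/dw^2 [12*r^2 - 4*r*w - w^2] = -2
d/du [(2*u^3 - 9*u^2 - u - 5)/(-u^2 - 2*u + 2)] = (-2*u^4 - 8*u^3 + 29*u^2 - 46*u - 12)/(u^4 + 4*u^3 - 8*u + 4)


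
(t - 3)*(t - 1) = t^2 - 4*t + 3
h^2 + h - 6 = (h - 2)*(h + 3)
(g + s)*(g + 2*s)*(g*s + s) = g^3*s + 3*g^2*s^2 + g^2*s + 2*g*s^3 + 3*g*s^2 + 2*s^3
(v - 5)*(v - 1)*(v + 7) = v^3 + v^2 - 37*v + 35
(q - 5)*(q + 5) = q^2 - 25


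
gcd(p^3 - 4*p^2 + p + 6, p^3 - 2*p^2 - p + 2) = p^2 - p - 2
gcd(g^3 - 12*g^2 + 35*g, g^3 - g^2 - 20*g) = g^2 - 5*g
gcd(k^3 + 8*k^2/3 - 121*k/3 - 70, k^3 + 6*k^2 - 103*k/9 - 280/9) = k^2 + 26*k/3 + 35/3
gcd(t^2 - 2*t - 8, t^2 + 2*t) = t + 2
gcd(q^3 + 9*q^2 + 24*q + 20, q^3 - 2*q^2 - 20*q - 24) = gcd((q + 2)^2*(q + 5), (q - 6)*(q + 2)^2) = q^2 + 4*q + 4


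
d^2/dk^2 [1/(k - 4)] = 2/(k - 4)^3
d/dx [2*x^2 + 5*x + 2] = 4*x + 5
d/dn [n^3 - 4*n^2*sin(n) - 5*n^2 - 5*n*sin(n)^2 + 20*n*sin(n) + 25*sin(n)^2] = -4*n^2*cos(n) + 3*n^2 - 8*n*sin(n) - 5*n*sin(2*n) + 20*n*cos(n) - 10*n - 5*sin(n)^2 + 20*sin(n) + 25*sin(2*n)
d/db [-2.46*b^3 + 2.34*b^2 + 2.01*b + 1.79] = -7.38*b^2 + 4.68*b + 2.01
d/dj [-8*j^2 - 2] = -16*j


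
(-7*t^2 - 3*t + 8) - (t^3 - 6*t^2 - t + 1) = -t^3 - t^2 - 2*t + 7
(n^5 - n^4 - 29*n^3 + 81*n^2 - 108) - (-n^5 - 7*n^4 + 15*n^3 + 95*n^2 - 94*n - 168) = 2*n^5 + 6*n^4 - 44*n^3 - 14*n^2 + 94*n + 60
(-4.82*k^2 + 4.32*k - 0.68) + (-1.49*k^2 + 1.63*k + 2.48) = -6.31*k^2 + 5.95*k + 1.8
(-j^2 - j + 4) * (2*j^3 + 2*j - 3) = -2*j^5 - 2*j^4 + 6*j^3 + j^2 + 11*j - 12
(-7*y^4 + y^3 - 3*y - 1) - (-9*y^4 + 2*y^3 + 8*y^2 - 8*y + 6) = 2*y^4 - y^3 - 8*y^2 + 5*y - 7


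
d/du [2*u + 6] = 2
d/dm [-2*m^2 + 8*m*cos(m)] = -8*m*sin(m) - 4*m + 8*cos(m)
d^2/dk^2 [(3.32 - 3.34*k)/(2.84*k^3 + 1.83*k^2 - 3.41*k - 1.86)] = (-161.634624*k^5 + 217.181616*k^4 + 189.01282*k^3 - 337.921752*k^2 - 87.29352*k + 142.180384)/(22.906304*k^9 + 44.280144*k^8 - 53.97846*k^7 - 145.212273*k^6 + 6.811413*k^5 + 153.229311*k^4 + 59.465719*k^3 - 45.891594*k^2 - 35.391708*k - 6.434856)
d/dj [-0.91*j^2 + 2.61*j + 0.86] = 2.61 - 1.82*j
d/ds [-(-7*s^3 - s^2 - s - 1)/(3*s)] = (14*s^3 + s^2 - 1)/(3*s^2)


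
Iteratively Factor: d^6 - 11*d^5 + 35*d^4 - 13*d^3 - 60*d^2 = (d)*(d^5 - 11*d^4 + 35*d^3 - 13*d^2 - 60*d) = d*(d - 5)*(d^4 - 6*d^3 + 5*d^2 + 12*d) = d*(d - 5)*(d + 1)*(d^3 - 7*d^2 + 12*d) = d^2*(d - 5)*(d + 1)*(d^2 - 7*d + 12) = d^2*(d - 5)*(d - 3)*(d + 1)*(d - 4)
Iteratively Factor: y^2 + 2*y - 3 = (y - 1)*(y + 3)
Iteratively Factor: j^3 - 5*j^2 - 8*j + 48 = (j + 3)*(j^2 - 8*j + 16) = (j - 4)*(j + 3)*(j - 4)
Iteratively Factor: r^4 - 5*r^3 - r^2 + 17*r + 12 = (r + 1)*(r^3 - 6*r^2 + 5*r + 12) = (r - 3)*(r + 1)*(r^2 - 3*r - 4) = (r - 3)*(r + 1)^2*(r - 4)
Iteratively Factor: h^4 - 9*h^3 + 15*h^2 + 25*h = (h - 5)*(h^3 - 4*h^2 - 5*h) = h*(h - 5)*(h^2 - 4*h - 5) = h*(h - 5)*(h + 1)*(h - 5)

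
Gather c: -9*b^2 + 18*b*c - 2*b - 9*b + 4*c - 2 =-9*b^2 - 11*b + c*(18*b + 4) - 2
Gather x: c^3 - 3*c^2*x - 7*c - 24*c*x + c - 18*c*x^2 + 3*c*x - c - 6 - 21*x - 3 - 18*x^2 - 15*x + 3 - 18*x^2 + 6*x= c^3 - 7*c + x^2*(-18*c - 36) + x*(-3*c^2 - 21*c - 30) - 6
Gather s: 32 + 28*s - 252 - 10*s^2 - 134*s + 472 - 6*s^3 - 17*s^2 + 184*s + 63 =-6*s^3 - 27*s^2 + 78*s + 315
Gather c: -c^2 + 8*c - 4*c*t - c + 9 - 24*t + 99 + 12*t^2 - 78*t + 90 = -c^2 + c*(7 - 4*t) + 12*t^2 - 102*t + 198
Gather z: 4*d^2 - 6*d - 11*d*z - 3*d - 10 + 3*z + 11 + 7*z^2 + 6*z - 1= 4*d^2 - 9*d + 7*z^2 + z*(9 - 11*d)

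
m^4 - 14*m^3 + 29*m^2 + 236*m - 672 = (m - 8)*(m - 7)*(m - 3)*(m + 4)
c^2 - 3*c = c*(c - 3)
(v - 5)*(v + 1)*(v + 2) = v^3 - 2*v^2 - 13*v - 10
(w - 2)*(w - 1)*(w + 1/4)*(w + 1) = w^4 - 7*w^3/4 - 3*w^2/2 + 7*w/4 + 1/2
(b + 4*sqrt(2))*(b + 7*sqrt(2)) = b^2 + 11*sqrt(2)*b + 56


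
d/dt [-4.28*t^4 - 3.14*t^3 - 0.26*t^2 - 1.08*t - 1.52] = -17.12*t^3 - 9.42*t^2 - 0.52*t - 1.08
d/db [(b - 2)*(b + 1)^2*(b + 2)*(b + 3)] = 5*b^4 + 20*b^3 + 9*b^2 - 34*b - 28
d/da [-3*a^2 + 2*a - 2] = 2 - 6*a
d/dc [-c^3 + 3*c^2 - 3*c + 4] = -3*c^2 + 6*c - 3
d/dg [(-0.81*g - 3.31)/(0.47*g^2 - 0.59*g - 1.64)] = (0.3807*g^2 + 3.1114*g - 0.6245)/(0.2209*g^4 - 0.5546*g^3 - 1.1935*g^2 + 1.9352*g + 2.6896)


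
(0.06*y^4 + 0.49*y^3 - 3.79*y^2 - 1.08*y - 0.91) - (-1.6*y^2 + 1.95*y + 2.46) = 0.06*y^4 + 0.49*y^3 - 2.19*y^2 - 3.03*y - 3.37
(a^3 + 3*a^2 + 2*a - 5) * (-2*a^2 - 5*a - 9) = -2*a^5 - 11*a^4 - 28*a^3 - 27*a^2 + 7*a + 45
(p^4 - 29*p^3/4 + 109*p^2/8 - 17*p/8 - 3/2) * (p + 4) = p^5 - 13*p^4/4 - 123*p^3/8 + 419*p^2/8 - 10*p - 6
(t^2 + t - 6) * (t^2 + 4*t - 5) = t^4 + 5*t^3 - 7*t^2 - 29*t + 30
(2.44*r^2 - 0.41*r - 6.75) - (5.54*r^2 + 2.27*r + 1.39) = -3.1*r^2 - 2.68*r - 8.14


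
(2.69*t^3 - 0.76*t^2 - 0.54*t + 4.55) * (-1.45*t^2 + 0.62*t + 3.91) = -3.9005*t^5 + 2.7698*t^4 + 10.8297*t^3 - 9.9039*t^2 + 0.7096*t + 17.7905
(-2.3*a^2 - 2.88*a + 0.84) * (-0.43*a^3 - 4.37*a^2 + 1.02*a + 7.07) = 0.989*a^5 + 11.2894*a^4 + 9.8784*a^3 - 22.8694*a^2 - 19.5048*a + 5.9388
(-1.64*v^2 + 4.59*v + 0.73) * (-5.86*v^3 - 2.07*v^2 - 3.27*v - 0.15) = 9.6104*v^5 - 23.5026*v^4 - 8.4163*v^3 - 16.2744*v^2 - 3.0756*v - 0.1095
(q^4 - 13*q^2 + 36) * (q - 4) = q^5 - 4*q^4 - 13*q^3 + 52*q^2 + 36*q - 144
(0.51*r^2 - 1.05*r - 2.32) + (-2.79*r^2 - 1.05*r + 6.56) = -2.28*r^2 - 2.1*r + 4.24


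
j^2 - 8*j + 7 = (j - 7)*(j - 1)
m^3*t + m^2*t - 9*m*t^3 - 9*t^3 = (m - 3*t)*(m + 3*t)*(m*t + t)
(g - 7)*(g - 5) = g^2 - 12*g + 35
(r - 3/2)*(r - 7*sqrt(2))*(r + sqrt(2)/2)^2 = r^4 - 6*sqrt(2)*r^3 - 3*r^3/2 - 27*r^2/2 + 9*sqrt(2)*r^2 - 7*sqrt(2)*r/2 + 81*r/4 + 21*sqrt(2)/4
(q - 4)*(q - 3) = q^2 - 7*q + 12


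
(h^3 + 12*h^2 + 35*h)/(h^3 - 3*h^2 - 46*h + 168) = h*(h + 5)/(h^2 - 10*h + 24)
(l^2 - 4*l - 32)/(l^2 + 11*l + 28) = (l - 8)/(l + 7)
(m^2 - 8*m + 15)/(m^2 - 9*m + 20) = (m - 3)/(m - 4)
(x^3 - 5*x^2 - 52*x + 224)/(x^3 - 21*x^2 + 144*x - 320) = (x^2 + 3*x - 28)/(x^2 - 13*x + 40)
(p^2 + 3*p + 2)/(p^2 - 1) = (p + 2)/(p - 1)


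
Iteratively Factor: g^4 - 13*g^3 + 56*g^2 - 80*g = (g)*(g^3 - 13*g^2 + 56*g - 80) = g*(g - 5)*(g^2 - 8*g + 16) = g*(g - 5)*(g - 4)*(g - 4)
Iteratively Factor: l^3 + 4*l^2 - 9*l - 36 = (l + 3)*(l^2 + l - 12) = (l + 3)*(l + 4)*(l - 3)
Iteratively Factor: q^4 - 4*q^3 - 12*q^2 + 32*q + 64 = (q - 4)*(q^3 - 12*q - 16) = (q - 4)^2*(q^2 + 4*q + 4) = (q - 4)^2*(q + 2)*(q + 2)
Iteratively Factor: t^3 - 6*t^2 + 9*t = (t - 3)*(t^2 - 3*t) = (t - 3)^2*(t)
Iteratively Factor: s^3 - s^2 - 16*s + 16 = (s - 4)*(s^2 + 3*s - 4) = (s - 4)*(s + 4)*(s - 1)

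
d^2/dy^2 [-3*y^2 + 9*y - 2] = -6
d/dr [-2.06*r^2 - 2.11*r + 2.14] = -4.12*r - 2.11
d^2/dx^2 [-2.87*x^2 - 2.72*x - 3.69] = -5.74000000000000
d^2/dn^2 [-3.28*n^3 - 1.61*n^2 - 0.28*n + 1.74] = -19.68*n - 3.22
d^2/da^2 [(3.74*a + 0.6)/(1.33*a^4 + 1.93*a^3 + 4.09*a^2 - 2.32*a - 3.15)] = (79.388232*a^7 + 174.830096*a^6 + 251.857824*a^5 + 331.943532*a^4 + 540.367316*a^3 + 347.11416*a^2 + 276.83226*a - 32.74476)/(2.352637*a^12 + 10.241931*a^11 + 36.566754*a^10 + 57.869239*a^9 + 60.002289*a^8 - 53.304639*a^7 - 157.997234*a^6 - 176.13657*a^5 + 32.178918*a^4 + 224.302427*a^3 + 70.885395*a^2 - 69.0606*a - 31.255875)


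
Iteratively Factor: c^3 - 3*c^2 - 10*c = (c - 5)*(c^2 + 2*c) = c*(c - 5)*(c + 2)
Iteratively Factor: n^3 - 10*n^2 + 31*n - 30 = (n - 5)*(n^2 - 5*n + 6) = (n - 5)*(n - 2)*(n - 3)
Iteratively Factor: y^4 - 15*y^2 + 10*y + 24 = (y - 2)*(y^3 + 2*y^2 - 11*y - 12) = (y - 3)*(y - 2)*(y^2 + 5*y + 4) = (y - 3)*(y - 2)*(y + 4)*(y + 1)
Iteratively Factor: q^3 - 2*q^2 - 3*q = (q + 1)*(q^2 - 3*q) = (q - 3)*(q + 1)*(q)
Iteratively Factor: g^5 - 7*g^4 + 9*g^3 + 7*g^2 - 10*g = (g - 1)*(g^4 - 6*g^3 + 3*g^2 + 10*g) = (g - 2)*(g - 1)*(g^3 - 4*g^2 - 5*g) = (g - 5)*(g - 2)*(g - 1)*(g^2 + g) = g*(g - 5)*(g - 2)*(g - 1)*(g + 1)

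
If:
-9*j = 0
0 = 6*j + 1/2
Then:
No Solution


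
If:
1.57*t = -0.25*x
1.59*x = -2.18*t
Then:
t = 0.00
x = 0.00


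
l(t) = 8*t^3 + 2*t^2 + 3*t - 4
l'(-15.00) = 5343.00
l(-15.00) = -26599.00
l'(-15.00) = 5343.00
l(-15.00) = -26599.00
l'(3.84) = 372.25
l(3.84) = 490.00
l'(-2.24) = 114.46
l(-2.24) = -90.60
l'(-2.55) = 148.86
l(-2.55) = -131.30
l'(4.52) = 511.41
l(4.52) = 789.18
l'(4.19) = 441.11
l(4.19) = 632.16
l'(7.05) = 1224.06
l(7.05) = 2919.78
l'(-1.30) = 38.36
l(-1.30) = -22.10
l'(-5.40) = 681.24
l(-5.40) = -1221.59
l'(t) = 24*t^2 + 4*t + 3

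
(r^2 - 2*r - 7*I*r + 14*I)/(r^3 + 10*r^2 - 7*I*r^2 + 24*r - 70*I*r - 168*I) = (r - 2)/(r^2 + 10*r + 24)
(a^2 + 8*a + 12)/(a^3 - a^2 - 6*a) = (a + 6)/(a*(a - 3))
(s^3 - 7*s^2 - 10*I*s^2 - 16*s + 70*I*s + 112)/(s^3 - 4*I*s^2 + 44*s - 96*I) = (s - 7)/(s + 6*I)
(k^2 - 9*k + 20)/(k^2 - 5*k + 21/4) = 4*(k^2 - 9*k + 20)/(4*k^2 - 20*k + 21)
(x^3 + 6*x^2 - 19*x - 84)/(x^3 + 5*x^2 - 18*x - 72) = (x + 7)/(x + 6)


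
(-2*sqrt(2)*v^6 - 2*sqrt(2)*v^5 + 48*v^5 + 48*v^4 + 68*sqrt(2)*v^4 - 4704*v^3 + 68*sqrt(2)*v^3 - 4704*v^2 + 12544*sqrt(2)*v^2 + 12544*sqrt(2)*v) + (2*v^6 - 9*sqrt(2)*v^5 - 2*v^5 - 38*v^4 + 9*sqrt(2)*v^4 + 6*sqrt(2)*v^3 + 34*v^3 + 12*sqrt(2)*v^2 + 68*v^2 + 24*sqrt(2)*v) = -2*sqrt(2)*v^6 + 2*v^6 - 11*sqrt(2)*v^5 + 46*v^5 + 10*v^4 + 77*sqrt(2)*v^4 - 4670*v^3 + 74*sqrt(2)*v^3 - 4636*v^2 + 12556*sqrt(2)*v^2 + 12568*sqrt(2)*v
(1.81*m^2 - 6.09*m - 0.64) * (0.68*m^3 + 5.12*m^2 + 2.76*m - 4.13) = 1.2308*m^5 + 5.126*m^4 - 26.6204*m^3 - 27.5605*m^2 + 23.3853*m + 2.6432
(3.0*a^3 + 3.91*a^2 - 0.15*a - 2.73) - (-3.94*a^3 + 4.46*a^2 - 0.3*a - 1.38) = 6.94*a^3 - 0.55*a^2 + 0.15*a - 1.35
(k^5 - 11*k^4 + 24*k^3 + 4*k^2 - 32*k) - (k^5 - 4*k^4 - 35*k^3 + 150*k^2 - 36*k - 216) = -7*k^4 + 59*k^3 - 146*k^2 + 4*k + 216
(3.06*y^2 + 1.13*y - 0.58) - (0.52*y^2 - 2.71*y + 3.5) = 2.54*y^2 + 3.84*y - 4.08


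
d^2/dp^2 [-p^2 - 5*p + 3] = -2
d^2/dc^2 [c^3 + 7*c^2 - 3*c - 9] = 6*c + 14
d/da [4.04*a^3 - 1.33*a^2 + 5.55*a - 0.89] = 12.12*a^2 - 2.66*a + 5.55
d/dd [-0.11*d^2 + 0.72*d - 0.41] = 0.72 - 0.22*d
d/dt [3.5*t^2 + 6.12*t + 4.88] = 7.0*t + 6.12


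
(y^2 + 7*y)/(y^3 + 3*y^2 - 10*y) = (y + 7)/(y^2 + 3*y - 10)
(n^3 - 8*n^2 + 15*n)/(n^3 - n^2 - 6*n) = (n - 5)/(n + 2)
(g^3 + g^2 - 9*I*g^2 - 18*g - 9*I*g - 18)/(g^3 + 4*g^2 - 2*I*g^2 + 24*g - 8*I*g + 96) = (g^2 + g*(1 - 3*I) - 3*I)/(g^2 + 4*g*(1 + I) + 16*I)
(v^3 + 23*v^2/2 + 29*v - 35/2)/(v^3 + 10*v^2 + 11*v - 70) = (v - 1/2)/(v - 2)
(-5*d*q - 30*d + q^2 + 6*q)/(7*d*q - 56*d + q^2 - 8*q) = (-5*d*q - 30*d + q^2 + 6*q)/(7*d*q - 56*d + q^2 - 8*q)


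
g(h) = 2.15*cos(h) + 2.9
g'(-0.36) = 0.76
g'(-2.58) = 1.14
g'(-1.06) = 1.88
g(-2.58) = 1.08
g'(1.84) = -2.07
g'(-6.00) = -0.60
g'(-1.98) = 1.97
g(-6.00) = 4.96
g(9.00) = 0.94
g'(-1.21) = 2.01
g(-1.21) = 3.66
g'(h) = -2.15*sin(h)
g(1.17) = 3.74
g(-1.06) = 3.95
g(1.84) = 2.33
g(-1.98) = 2.04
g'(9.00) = -0.89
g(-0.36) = 4.91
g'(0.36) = -0.76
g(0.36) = 4.91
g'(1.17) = -1.98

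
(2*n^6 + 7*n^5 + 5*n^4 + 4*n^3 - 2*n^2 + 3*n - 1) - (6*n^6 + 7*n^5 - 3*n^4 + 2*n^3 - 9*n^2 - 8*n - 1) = -4*n^6 + 8*n^4 + 2*n^3 + 7*n^2 + 11*n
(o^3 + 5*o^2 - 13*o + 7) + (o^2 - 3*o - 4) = o^3 + 6*o^2 - 16*o + 3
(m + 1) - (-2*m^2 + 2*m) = 2*m^2 - m + 1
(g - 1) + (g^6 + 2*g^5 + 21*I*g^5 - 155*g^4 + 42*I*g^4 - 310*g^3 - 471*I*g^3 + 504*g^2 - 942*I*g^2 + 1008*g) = g^6 + 2*g^5 + 21*I*g^5 - 155*g^4 + 42*I*g^4 - 310*g^3 - 471*I*g^3 + 504*g^2 - 942*I*g^2 + 1009*g - 1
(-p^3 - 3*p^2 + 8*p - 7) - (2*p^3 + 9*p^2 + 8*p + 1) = -3*p^3 - 12*p^2 - 8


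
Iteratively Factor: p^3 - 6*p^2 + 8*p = (p - 4)*(p^2 - 2*p) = p*(p - 4)*(p - 2)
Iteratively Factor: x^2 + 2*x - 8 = (x - 2)*(x + 4)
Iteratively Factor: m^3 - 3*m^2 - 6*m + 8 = (m - 4)*(m^2 + m - 2) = (m - 4)*(m - 1)*(m + 2)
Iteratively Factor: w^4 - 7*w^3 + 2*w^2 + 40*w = (w - 4)*(w^3 - 3*w^2 - 10*w) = w*(w - 4)*(w^2 - 3*w - 10) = w*(w - 5)*(w - 4)*(w + 2)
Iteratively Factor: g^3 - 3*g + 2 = (g - 1)*(g^2 + g - 2) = (g - 1)*(g + 2)*(g - 1)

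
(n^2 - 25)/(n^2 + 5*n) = (n - 5)/n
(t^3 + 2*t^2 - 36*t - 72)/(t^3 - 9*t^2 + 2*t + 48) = (t^2 - 36)/(t^2 - 11*t + 24)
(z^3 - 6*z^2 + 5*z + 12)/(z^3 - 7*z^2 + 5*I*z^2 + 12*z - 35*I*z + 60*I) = (z + 1)/(z + 5*I)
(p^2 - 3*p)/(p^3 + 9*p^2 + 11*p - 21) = p*(p - 3)/(p^3 + 9*p^2 + 11*p - 21)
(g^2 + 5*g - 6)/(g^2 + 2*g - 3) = (g + 6)/(g + 3)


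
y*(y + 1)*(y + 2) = y^3 + 3*y^2 + 2*y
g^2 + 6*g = g*(g + 6)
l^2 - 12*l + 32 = (l - 8)*(l - 4)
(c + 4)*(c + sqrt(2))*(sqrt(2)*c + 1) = sqrt(2)*c^3 + 3*c^2 + 4*sqrt(2)*c^2 + sqrt(2)*c + 12*c + 4*sqrt(2)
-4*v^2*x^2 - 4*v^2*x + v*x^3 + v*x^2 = x*(-4*v + x)*(v*x + v)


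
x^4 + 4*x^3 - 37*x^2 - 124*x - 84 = (x - 6)*(x + 1)*(x + 2)*(x + 7)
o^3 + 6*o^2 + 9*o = o*(o + 3)^2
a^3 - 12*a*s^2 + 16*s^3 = (a - 2*s)^2*(a + 4*s)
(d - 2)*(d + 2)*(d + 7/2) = d^3 + 7*d^2/2 - 4*d - 14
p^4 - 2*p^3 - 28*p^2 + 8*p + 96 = (p - 6)*(p - 2)*(p + 2)*(p + 4)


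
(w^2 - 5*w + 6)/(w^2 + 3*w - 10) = (w - 3)/(w + 5)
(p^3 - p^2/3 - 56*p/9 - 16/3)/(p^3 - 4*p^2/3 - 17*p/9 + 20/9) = (3*p^2 - 5*p - 12)/(3*p^2 - 8*p + 5)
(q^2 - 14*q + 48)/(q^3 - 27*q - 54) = (q - 8)/(q^2 + 6*q + 9)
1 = 1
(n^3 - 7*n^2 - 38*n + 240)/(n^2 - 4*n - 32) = (n^2 + n - 30)/(n + 4)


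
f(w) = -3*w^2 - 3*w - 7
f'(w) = -6*w - 3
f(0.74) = -10.86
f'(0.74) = -7.44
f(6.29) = -144.56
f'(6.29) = -40.74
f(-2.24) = -15.33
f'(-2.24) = 10.44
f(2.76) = -38.13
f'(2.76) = -19.56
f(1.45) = -17.66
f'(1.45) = -11.70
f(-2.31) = -16.08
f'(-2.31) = 10.86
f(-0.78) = -6.49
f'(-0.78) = 1.68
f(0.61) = -9.95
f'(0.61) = -6.66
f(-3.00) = -25.00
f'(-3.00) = 15.00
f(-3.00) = -25.00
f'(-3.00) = 15.00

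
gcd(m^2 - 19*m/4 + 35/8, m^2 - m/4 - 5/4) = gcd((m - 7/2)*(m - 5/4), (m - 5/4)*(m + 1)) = m - 5/4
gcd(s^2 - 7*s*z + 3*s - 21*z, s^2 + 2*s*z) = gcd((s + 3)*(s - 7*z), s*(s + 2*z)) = 1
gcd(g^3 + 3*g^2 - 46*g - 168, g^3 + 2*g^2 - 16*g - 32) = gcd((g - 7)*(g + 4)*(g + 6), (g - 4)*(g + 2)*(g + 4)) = g + 4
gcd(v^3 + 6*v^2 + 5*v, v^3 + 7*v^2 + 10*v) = v^2 + 5*v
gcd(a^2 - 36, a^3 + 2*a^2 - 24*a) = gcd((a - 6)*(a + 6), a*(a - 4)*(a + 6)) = a + 6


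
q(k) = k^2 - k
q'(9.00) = 17.00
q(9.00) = 72.00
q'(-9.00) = -19.00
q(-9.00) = 90.00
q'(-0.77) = -2.54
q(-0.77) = 1.36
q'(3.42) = 5.84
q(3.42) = 8.28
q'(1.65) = 2.30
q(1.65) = 1.07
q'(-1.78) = -4.56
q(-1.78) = 4.95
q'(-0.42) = -1.84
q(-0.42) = 0.60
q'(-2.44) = -5.88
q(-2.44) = 8.39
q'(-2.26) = -5.52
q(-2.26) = 7.37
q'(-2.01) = -5.02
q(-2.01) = 6.05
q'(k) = 2*k - 1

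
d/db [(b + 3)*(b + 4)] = 2*b + 7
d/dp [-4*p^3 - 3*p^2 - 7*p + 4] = -12*p^2 - 6*p - 7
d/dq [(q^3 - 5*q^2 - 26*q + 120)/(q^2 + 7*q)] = (q^4 + 14*q^3 - 9*q^2 - 240*q - 840)/(q^2*(q^2 + 14*q + 49))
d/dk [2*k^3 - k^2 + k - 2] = 6*k^2 - 2*k + 1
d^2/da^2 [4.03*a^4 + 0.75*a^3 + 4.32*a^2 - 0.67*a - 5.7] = 48.36*a^2 + 4.5*a + 8.64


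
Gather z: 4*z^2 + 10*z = 4*z^2 + 10*z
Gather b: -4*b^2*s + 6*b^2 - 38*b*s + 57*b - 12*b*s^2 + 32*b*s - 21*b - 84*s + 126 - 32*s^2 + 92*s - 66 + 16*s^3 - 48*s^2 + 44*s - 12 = b^2*(6 - 4*s) + b*(-12*s^2 - 6*s + 36) + 16*s^3 - 80*s^2 + 52*s + 48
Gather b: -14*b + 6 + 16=22 - 14*b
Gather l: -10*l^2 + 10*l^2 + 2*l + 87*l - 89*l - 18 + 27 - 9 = 0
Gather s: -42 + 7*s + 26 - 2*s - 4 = 5*s - 20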